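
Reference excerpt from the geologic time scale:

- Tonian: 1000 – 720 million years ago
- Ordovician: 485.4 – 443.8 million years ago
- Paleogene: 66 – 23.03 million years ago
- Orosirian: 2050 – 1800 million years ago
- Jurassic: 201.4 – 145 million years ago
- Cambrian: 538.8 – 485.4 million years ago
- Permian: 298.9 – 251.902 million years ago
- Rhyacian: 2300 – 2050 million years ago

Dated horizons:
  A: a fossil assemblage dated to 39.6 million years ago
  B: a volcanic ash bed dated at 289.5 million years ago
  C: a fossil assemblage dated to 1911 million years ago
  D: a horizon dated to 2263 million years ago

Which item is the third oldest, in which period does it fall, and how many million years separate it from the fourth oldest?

Sorted oldest-first by Ma: D (2263), C (1911), B (289.5), A (39.6).
The third oldest is B at 289.5 Ma, which lies in 298.9–251.902 Ma: the Permian.
The fourth oldest is A at 39.6 Ma; separation = |289.5 − 39.6| = 249.9 Myr.

B, in the Permian; 249.9 million years to A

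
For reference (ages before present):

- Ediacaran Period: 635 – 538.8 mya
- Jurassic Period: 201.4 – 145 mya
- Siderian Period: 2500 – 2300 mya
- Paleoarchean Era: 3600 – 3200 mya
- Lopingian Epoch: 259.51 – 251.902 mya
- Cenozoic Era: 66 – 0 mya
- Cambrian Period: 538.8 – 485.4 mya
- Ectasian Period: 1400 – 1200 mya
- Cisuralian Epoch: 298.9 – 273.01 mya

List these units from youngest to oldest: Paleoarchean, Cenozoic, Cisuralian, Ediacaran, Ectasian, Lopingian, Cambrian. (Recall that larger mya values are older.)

Cenozoic, Lopingian, Cisuralian, Cambrian, Ediacaran, Ectasian, Paleoarchean

The oldest of these is Paleoarchean (starts 3600 Ma) and the youngest is Cenozoic (ends 0 Ma).
In between, by decreasing start age: Ectasian (1400), Ediacaran (635), Cambrian (538.8), Cisuralian (298.9), Lopingian (259.51).
Listing youngest first means reversing that sequence.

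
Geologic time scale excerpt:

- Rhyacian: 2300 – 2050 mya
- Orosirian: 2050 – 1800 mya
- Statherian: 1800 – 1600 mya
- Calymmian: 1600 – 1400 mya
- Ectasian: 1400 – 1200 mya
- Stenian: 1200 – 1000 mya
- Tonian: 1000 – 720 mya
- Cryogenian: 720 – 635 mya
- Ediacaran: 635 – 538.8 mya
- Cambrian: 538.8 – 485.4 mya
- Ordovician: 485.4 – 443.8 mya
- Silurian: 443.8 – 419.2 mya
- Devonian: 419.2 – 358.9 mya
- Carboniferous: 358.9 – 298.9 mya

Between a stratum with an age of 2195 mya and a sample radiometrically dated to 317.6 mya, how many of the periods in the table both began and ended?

12

The older date is 2195 Ma and the younger is 317.6 Ma.
Periods with start < 2195 and end > 317.6 Ma: Orosirian (2050–1800), Statherian (1800–1600), Calymmian (1600–1400), Ectasian (1400–1200), Stenian (1200–1000), Tonian (1000–720), Cryogenian (720–635), Ediacaran (635–538.8), Cambrian (538.8–485.4), Ordovician (485.4–443.8), Silurian (443.8–419.2), Devonian (419.2–358.9).
That is 12 complete periods.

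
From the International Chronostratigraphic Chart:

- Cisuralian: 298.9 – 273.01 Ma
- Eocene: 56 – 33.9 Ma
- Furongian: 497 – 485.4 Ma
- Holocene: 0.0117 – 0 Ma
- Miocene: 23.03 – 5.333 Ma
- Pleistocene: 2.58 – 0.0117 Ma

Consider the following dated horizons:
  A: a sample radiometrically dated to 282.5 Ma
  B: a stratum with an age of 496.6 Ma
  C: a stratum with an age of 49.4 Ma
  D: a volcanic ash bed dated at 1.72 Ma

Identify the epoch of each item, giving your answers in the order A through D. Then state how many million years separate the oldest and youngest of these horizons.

A — Cisuralian; B — Furongian; C — Eocene; D — Pleistocene; span 494.88 million years

Match each age against the start–end ranges in the excerpt: A = 282.5 Ma → Cisuralian (298.9–273.01); B = 496.6 Ma → Furongian (497–485.4); C = 49.4 Ma → Eocene (56–33.9); D = 1.72 Ma → Pleistocene (2.58–0.0117).
The largest age is 496.6 Ma and the smallest is 1.72 Ma; their difference is 494.88 Myr.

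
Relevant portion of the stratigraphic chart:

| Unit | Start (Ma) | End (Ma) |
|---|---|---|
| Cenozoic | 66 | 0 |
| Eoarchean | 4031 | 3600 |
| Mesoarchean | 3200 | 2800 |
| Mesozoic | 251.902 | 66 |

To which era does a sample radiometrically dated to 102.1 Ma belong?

Mesozoic

102.1 Ma lies between 251.902 and 66 Ma, so it falls in the Mesozoic.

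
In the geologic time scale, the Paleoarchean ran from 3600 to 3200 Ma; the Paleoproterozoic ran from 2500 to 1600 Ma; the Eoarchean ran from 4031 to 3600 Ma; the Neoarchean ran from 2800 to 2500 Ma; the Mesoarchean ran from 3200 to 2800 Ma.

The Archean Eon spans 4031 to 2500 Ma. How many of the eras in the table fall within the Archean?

4

Eras inside 4031–2500 Ma: Eoarchean, Paleoarchean, Mesoarchean, Neoarchean — 4 in total.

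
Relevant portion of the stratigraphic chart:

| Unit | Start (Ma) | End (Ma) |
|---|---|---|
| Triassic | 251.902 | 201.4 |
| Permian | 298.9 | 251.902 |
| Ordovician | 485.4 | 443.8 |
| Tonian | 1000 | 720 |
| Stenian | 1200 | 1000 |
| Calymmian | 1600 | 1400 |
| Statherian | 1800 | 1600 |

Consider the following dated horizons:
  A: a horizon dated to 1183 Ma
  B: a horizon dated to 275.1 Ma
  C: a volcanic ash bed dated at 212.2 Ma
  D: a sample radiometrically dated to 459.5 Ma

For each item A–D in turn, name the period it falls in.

Match each age against the start–end ranges in the excerpt: A = 1183 Ma → Stenian (1200–1000); B = 275.1 Ma → Permian (298.9–251.902); C = 212.2 Ma → Triassic (251.902–201.4); D = 459.5 Ma → Ordovician (485.4–443.8).

A — Stenian; B — Permian; C — Triassic; D — Ordovician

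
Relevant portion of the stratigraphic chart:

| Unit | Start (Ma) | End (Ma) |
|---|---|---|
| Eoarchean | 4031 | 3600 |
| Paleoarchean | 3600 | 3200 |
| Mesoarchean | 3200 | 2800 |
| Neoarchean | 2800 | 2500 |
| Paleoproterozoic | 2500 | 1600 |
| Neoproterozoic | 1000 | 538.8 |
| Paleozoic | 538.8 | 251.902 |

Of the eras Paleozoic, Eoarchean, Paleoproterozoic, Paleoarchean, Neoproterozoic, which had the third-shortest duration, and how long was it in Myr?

Eoarchean, 431 million years

Start − end for each: Paleozoic 538.8 − 251.902 = 286.898; Eoarchean 4031 − 3600 = 431; Paleoproterozoic 2500 − 1600 = 900; Paleoarchean 3600 − 3200 = 400; Neoproterozoic 1000 − 538.8 = 461.2.
Ranking these from shortest: Paleozoic < Paleoarchean < Eoarchean < Neoproterozoic < Paleoproterozoic.
Position 3 in that ranking is Eoarchean, which lasted 431 Myr.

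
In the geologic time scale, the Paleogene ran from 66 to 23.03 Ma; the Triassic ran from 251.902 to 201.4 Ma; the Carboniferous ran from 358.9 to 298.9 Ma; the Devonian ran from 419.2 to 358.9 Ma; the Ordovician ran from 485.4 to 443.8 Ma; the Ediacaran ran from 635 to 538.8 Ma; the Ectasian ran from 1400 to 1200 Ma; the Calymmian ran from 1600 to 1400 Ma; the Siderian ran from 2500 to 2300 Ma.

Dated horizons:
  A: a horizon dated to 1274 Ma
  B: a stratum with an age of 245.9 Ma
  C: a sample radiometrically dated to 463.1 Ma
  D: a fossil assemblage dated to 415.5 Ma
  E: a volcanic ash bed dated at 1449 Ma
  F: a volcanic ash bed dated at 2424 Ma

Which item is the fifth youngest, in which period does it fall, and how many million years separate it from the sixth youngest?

E, in the Calymmian; 975 million years to F

Smaller Ma means younger, so youngest first: B 245.9 < D 415.5 < C 463.1 < A 1274 < E 1449 < F 2424.
Counting 5 along gives E (1449 Ma); the excerpt puts that inside the Calymmian, 1600–1400 Ma.
Next in line is F (2424 Ma), and 2424 − 1449 = 975 Myr.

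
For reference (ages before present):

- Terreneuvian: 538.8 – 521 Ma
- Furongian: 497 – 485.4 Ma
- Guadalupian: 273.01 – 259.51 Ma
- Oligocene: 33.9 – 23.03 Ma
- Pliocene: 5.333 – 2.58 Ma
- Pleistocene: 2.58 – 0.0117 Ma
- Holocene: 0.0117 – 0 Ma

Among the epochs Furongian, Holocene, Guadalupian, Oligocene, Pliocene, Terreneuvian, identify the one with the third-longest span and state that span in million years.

Furongian, 11.6 million years

Start − end for each: Furongian 497 − 485.4 = 11.6; Holocene 0.0117 − 0 = 0.0117; Guadalupian 273.01 − 259.51 = 13.5; Oligocene 33.9 − 23.03 = 10.87; Pliocene 5.333 − 2.58 = 2.753; Terreneuvian 538.8 − 521 = 17.8.
Ranking these from longest: Terreneuvian > Guadalupian > Furongian > Oligocene > Pliocene > Holocene.
Position 3 in that ranking is Furongian, which lasted 11.6 Myr.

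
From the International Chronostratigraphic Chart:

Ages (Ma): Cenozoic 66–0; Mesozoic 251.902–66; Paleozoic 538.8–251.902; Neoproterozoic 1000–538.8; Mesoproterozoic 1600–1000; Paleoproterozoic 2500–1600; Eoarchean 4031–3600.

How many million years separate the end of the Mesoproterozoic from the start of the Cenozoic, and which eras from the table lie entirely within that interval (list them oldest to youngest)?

934 million years; Neoproterozoic, Paleozoic, Mesozoic

The Mesoproterozoic closes at 1000 Ma and the Cenozoic opens at 66 Ma, so the interval is 1000 − 66 = 934 Myr.
An era fits inside if it starts at or after 1000 Ma and ends at or before 66 Ma; oldest first that gives Neoproterozoic, Paleozoic, Mesozoic.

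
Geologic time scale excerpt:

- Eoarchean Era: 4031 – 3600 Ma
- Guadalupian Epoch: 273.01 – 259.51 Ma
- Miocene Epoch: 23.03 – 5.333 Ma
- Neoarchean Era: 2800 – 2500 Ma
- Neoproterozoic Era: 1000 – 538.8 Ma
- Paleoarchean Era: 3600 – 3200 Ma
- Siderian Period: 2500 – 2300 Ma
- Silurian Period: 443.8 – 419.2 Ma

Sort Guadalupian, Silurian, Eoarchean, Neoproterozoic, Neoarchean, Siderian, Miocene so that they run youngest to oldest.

Read off each span (Ma): Guadalupian 273.01–259.51; Silurian 443.8–419.2; Eoarchean 4031–3600; Neoproterozoic 1000–538.8; Neoarchean 2800–2500; Siderian 2500–2300; Miocene 23.03–5.333.
Larger Ma is older, so oldest→youngest is Eoarchean, Neoarchean, Siderian, Neoproterozoic, Silurian, Guadalupian, Miocene; reverse it for youngest→oldest.

Miocene, Guadalupian, Silurian, Neoproterozoic, Siderian, Neoarchean, Eoarchean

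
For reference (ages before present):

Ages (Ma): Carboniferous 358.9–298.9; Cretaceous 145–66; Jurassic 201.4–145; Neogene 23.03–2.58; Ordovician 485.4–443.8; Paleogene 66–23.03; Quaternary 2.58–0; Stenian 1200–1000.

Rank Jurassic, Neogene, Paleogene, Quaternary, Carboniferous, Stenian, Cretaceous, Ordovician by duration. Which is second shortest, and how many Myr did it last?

Durations: Jurassic 56.4; Neogene 20.45; Paleogene 42.97; Quaternary 2.58; Carboniferous 60; Stenian 200; Cretaceous 79; Ordovician 41.6 Myr.
Sorted shortest-first: Quaternary (2.58), Neogene (20.45), Ordovician (41.6), Paleogene (42.97), Jurassic (56.4), Carboniferous (60), Cretaceous (79), Stenian (200).
The second shortest is Neogene at 20.45 Myr.

Neogene, 20.45 million years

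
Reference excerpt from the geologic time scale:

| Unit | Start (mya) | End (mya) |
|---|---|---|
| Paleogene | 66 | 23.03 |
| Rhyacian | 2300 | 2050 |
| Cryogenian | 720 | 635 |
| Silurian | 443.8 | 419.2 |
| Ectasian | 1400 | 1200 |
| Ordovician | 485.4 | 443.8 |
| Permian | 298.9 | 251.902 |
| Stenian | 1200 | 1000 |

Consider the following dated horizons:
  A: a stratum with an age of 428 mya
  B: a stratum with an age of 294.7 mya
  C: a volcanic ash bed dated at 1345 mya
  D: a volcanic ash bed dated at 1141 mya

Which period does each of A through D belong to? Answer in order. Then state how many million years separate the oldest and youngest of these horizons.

A — Silurian; B — Permian; C — Ectasian; D — Stenian; span 1050.3 million years

Match each age against the start–end ranges in the excerpt: A = 428 Ma → Silurian (443.8–419.2); B = 294.7 Ma → Permian (298.9–251.902); C = 1345 Ma → Ectasian (1400–1200); D = 1141 Ma → Stenian (1200–1000).
The largest age is 1345 Ma and the smallest is 294.7 Ma; their difference is 1050.3 Myr.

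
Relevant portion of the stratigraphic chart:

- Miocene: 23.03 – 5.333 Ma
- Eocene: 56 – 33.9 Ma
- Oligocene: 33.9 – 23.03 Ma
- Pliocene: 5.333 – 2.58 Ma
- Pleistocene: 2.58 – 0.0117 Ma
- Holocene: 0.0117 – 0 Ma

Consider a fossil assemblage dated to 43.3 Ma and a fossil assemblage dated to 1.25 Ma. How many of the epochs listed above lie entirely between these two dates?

43.3 Ma sits inside the Eocene (56–33.9) and 1.25 Ma inside the Pleistocene (2.58–0.0117); neither of those is wholly between the two dates.
The listed epochs lying completely between them are Oligocene, Miocene, Pliocene — 3 in all.

3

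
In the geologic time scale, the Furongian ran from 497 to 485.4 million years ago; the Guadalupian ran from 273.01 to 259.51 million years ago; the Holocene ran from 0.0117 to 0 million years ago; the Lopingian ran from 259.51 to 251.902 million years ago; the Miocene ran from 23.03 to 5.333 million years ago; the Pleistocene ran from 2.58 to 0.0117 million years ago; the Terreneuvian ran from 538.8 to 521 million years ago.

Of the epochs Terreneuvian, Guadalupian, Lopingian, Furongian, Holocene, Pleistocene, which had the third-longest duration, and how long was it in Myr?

Furongian, 11.6 million years

Durations: Terreneuvian 17.8; Guadalupian 13.5; Lopingian 7.608; Furongian 11.6; Holocene 0.0117; Pleistocene 2.5683 Myr.
Sorted longest-first: Terreneuvian (17.8), Guadalupian (13.5), Furongian (11.6), Lopingian (7.608), Pleistocene (2.5683), Holocene (0.0117).
The third longest is Furongian at 11.6 Myr.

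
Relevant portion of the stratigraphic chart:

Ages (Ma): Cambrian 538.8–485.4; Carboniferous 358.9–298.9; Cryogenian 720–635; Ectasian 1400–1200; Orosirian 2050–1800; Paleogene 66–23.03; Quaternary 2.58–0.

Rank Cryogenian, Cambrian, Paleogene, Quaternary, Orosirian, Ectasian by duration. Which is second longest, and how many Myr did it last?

Ectasian, 200 million years

Durations: Cryogenian 85; Cambrian 53.4; Paleogene 42.97; Quaternary 2.58; Orosirian 250; Ectasian 200 Myr.
Sorted longest-first: Orosirian (250), Ectasian (200), Cryogenian (85), Cambrian (53.4), Paleogene (42.97), Quaternary (2.58).
The second longest is Ectasian at 200 Myr.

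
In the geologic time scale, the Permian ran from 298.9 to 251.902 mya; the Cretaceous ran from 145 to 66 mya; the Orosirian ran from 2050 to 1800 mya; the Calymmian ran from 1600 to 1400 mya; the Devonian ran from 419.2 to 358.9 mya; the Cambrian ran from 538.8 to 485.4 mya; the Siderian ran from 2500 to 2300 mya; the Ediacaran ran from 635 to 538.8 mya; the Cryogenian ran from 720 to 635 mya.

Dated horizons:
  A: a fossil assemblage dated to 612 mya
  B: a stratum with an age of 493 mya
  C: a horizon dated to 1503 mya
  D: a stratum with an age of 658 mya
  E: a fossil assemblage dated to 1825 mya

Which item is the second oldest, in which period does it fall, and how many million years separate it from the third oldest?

C, in the Calymmian; 845 million years to D

Larger Ma means older, so oldest first: E 1825 > C 1503 > D 658 > A 612 > B 493.
Counting 2 along gives C (1503 Ma); the excerpt puts that inside the Calymmian, 1600–1400 Ma.
Next in line is D (658 Ma), and 1503 − 658 = 845 Myr.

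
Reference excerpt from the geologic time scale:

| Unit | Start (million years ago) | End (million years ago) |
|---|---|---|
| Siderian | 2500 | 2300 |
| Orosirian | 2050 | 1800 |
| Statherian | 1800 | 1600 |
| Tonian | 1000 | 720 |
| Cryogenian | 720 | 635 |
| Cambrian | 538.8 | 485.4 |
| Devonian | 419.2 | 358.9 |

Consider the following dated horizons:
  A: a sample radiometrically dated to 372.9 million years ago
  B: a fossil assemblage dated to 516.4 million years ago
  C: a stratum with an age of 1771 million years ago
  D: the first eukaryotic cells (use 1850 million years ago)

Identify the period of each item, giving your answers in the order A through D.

A — Devonian; B — Cambrian; C — Statherian; D — Orosirian

Match each age against the start–end ranges in the excerpt: A = 372.9 Ma → Devonian (419.2–358.9); B = 516.4 Ma → Cambrian (538.8–485.4); C = 1771 Ma → Statherian (1800–1600); D = 1850 Ma → Orosirian (2050–1800).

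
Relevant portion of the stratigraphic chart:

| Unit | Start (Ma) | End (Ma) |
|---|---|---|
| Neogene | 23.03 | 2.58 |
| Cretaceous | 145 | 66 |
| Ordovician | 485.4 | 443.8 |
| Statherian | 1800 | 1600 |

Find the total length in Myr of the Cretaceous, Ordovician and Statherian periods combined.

Each duration: Cretaceous = 79; Ordovician = 41.6; Statherian = 200.
Sum: 79 + 41.6 + 200 = 320.6 Myr.

320.6 million years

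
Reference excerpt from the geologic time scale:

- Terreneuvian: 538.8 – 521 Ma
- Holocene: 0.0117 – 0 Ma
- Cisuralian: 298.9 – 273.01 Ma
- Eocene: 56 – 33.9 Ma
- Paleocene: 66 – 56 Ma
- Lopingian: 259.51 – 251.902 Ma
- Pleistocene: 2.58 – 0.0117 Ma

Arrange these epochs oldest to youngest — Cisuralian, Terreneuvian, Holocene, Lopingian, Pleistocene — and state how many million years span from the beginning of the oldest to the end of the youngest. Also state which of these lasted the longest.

From the excerpt: Cisuralian 298.9–273.01; Terreneuvian 538.8–521; Holocene 0.0117–0; Lopingian 259.51–251.902; Pleistocene 2.58–0.0117 (Ma).
Larger Ma is earlier, so the oldest is Terreneuvian and the youngest is Holocene; oldest to youngest: Terreneuvian, Cisuralian, Lopingian, Pleistocene, Holocene.
Oldest start 538.8 minus youngest end 0 gives 538.8 Myr overall.
Individual lengths (start − end): Pleistocene 2.5683; Lopingian 7.608; Terreneuvian 17.8; Cisuralian 25.89; Holocene 0.0117. The largest is Cisuralian at 25.89 Myr.

Terreneuvian → Cisuralian → Lopingian → Pleistocene → Holocene; total span 538.8 Myr; longest is Cisuralian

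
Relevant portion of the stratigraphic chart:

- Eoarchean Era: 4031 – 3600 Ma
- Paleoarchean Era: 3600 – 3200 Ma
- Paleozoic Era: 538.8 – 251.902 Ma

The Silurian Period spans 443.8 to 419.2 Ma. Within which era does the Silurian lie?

The Silurian (443.8–419.2 Ma) lies entirely within 538.8–251.902 Ma, the Paleozoic Era.

Paleozoic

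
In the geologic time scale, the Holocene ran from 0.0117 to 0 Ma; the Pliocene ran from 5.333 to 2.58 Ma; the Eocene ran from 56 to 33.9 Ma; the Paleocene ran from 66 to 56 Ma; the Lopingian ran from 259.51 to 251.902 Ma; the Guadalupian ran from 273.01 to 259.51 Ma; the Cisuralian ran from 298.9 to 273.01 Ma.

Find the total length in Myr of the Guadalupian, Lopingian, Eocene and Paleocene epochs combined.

Each duration: Guadalupian = 13.5; Lopingian = 7.608; Eocene = 22.1; Paleocene = 10.
Sum: 13.5 + 7.608 + 22.1 + 10 = 53.208 Myr.

53.208 million years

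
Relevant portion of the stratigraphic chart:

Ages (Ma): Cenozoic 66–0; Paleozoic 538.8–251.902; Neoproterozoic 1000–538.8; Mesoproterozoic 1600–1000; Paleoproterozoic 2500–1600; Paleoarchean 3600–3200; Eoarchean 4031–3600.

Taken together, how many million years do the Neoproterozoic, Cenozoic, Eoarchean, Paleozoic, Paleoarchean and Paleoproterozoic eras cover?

2545.098 million years

Duration is start − end for each: (1000 − 538.8) + (66 − 0) + (4031 − 3600) + (538.8 − 251.902) + (3600 − 3200) + (2500 − 1600).
That is 461.2 + 66 + 431 + 286.898 + 400 + 900, which totals 2545.098 million years.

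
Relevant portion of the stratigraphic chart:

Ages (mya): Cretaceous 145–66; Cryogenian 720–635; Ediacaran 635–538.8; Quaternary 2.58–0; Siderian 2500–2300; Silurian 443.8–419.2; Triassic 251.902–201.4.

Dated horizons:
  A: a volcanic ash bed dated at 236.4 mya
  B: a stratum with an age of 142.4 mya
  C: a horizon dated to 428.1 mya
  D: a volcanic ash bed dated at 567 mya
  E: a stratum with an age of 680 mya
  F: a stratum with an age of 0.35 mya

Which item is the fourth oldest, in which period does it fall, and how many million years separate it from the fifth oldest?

Larger Ma means older, so oldest first: E 680 > D 567 > C 428.1 > A 236.4 > B 142.4 > F 0.35.
Counting 4 along gives A (236.4 Ma); the excerpt puts that inside the Triassic, 251.902–201.4 Ma.
Next in line is B (142.4 Ma), and 236.4 − 142.4 = 94 Myr.

A, in the Triassic; 94 million years to B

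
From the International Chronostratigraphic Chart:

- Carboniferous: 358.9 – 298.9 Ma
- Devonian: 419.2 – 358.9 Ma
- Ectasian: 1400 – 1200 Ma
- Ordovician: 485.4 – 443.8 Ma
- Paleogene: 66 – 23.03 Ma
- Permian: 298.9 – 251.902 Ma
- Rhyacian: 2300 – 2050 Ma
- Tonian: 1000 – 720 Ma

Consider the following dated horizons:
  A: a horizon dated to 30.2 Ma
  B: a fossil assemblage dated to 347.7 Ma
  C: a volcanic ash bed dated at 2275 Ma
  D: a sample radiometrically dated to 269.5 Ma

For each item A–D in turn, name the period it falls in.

A — Paleogene; B — Carboniferous; C — Rhyacian; D — Permian

A: 30.2 Ma lies in 66–23.03 Ma, so Paleogene.
B: 347.7 Ma lies in 358.9–298.9 Ma, so Carboniferous.
C: 2275 Ma lies in 2300–2050 Ma, so Rhyacian.
D: 269.5 Ma lies in 298.9–251.902 Ma, so Permian.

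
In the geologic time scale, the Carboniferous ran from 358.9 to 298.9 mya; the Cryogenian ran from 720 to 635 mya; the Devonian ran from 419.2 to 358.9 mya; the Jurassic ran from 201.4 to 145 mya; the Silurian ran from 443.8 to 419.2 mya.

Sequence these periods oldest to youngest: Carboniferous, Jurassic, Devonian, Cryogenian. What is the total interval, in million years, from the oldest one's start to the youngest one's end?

Cryogenian → Devonian → Carboniferous → Jurassic; total span 575 Myr

Start ages (Ma): Cryogenian 720, Devonian 419.2, Carboniferous 358.9, Jurassic 201.4.
Ordered oldest to youngest: Cryogenian, Devonian, Carboniferous, Jurassic.
Span = 720 − 145 = 575 Myr.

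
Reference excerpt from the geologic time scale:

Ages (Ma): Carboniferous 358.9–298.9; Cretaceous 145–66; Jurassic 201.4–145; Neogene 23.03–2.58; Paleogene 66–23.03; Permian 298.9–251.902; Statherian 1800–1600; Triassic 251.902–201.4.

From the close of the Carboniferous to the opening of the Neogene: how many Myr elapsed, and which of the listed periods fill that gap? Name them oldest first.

275.87 million years; Permian, Triassic, Jurassic, Cretaceous, Paleogene

The Carboniferous closes at 298.9 Ma and the Neogene opens at 23.03 Ma, so the interval is 298.9 − 23.03 = 275.87 Myr.
A period fits inside if it starts at or after 298.9 Ma and ends at or before 23.03 Ma; oldest first that gives Permian, Triassic, Jurassic, Cretaceous, Paleogene.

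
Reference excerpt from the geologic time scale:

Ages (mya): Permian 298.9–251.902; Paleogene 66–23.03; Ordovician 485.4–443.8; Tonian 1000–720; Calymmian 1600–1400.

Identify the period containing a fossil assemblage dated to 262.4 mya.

Permian

262.4 Ma lies between 298.9 and 251.902 Ma, so it falls in the Permian.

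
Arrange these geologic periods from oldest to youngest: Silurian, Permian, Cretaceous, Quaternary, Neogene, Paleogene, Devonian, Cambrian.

Cambrian, Silurian, Devonian, Permian, Cretaceous, Paleogene, Neogene, Quaternary

Group by era (each group listed oldest first) — Paleozoic: Cambrian, Silurian, Devonian, Permian; Mesozoic: Cretaceous; Cenozoic: Paleogene, Neogene, Quaternary. The eras run Paleozoic → Mesozoic → Cenozoic. Concatenating the groups in that era order gives oldest to youngest directly.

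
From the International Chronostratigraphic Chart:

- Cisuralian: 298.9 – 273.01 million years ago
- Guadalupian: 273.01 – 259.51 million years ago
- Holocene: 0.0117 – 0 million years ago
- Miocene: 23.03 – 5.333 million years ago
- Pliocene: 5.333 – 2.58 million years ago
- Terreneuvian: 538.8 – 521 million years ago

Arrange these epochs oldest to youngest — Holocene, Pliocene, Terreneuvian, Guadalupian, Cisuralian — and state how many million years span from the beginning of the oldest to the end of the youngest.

Terreneuvian → Cisuralian → Guadalupian → Pliocene → Holocene; total span 538.8 Myr

Start ages (Ma): Terreneuvian 538.8, Cisuralian 298.9, Guadalupian 273.01, Pliocene 5.333, Holocene 0.0117.
Ordered oldest to youngest: Terreneuvian, Cisuralian, Guadalupian, Pliocene, Holocene.
Span = 538.8 − 0 = 538.8 Myr.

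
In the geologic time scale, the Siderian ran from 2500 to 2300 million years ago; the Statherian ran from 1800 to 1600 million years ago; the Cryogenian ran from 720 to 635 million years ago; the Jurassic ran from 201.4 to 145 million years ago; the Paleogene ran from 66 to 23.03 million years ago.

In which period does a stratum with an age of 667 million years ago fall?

667 Ma lies between 720 and 635 Ma, so it falls in the Cryogenian.

Cryogenian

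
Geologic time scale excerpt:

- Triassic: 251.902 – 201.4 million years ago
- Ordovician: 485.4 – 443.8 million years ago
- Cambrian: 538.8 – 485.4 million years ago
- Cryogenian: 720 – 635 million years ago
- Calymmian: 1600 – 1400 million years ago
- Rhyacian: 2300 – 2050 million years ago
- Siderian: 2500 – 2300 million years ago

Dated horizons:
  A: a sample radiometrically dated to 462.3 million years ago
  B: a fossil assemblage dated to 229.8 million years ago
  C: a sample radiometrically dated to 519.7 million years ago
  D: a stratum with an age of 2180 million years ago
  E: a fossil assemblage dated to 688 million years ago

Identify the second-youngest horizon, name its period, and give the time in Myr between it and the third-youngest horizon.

Smaller Ma means younger, so youngest first: B 229.8 < A 462.3 < C 519.7 < E 688 < D 2180.
Counting 2 along gives A (462.3 Ma); the excerpt puts that inside the Ordovician, 485.4–443.8 Ma.
Next in line is C (519.7 Ma), and 519.7 − 462.3 = 57.4 Myr.

A, in the Ordovician; 57.4 million years to C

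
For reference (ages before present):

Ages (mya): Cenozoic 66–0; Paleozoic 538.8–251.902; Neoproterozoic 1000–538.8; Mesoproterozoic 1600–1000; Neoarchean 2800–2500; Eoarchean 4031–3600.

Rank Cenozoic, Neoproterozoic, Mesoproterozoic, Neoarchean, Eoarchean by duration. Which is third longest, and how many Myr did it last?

Durations: Cenozoic 66; Neoproterozoic 461.2; Mesoproterozoic 600; Neoarchean 300; Eoarchean 431 Myr.
Sorted longest-first: Mesoproterozoic (600), Neoproterozoic (461.2), Eoarchean (431), Neoarchean (300), Cenozoic (66).
The third longest is Eoarchean at 431 Myr.

Eoarchean, 431 million years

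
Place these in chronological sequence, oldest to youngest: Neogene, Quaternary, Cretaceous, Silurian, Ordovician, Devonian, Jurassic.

Ordovician, Silurian, Devonian, Jurassic, Cretaceous, Neogene, Quaternary

Era membership (oldest first within each) — Paleozoic: Ordovician, Silurian, Devonian; Mesozoic: Jurassic, Cretaceous; Cenozoic: Neogene, Quaternary. Paleozoic precedes Mesozoic, which precedes Cenozoic. Concatenating the groups in that era order gives oldest to youngest directly.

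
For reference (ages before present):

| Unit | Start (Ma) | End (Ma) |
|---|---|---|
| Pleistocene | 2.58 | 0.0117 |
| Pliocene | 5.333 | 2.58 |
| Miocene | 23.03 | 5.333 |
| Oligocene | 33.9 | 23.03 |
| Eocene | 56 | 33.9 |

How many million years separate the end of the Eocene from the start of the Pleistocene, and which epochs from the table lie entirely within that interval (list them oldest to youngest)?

31.32 million years; Oligocene, Miocene, Pliocene

The Eocene closes at 33.9 Ma and the Pleistocene opens at 2.58 Ma, so the interval is 33.9 − 2.58 = 31.32 Myr.
An epoch fits inside if it starts at or after 33.9 Ma and ends at or before 2.58 Ma; oldest first that gives Oligocene, Miocene, Pliocene.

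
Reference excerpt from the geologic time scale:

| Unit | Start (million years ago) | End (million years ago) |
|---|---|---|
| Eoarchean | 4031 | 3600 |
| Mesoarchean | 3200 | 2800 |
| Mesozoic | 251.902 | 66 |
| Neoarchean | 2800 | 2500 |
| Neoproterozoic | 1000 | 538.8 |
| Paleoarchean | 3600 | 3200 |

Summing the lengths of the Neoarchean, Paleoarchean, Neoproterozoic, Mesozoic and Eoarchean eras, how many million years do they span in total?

Duration is start − end for each: (2800 − 2500) + (3600 − 3200) + (1000 − 538.8) + (251.902 − 66) + (4031 − 3600).
That is 300 + 400 + 461.2 + 185.902 + 431, which totals 1778.102 million years.

1778.102 million years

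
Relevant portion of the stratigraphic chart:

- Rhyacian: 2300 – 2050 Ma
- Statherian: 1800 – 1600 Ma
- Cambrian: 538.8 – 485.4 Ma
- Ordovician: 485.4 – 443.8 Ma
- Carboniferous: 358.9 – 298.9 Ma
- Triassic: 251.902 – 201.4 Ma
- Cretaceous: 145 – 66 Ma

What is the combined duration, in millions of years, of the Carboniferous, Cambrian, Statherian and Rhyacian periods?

Each duration: Carboniferous = 60; Cambrian = 53.4; Statherian = 200; Rhyacian = 250.
Sum: 60 + 53.4 + 200 + 250 = 563.4 Myr.

563.4 million years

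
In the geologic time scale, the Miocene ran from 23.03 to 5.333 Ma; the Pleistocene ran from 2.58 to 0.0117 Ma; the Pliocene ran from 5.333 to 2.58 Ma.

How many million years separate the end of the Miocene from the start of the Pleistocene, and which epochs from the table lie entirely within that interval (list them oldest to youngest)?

End of Miocene = 5.333 Ma; start of Pleistocene = 2.58 Ma.
Gap = 5.333 − 2.58 = 2.753 Myr.
Epochs wholly inside 5.333–2.58 Ma: Pliocene (5.333–2.58).

2.753 million years; Pliocene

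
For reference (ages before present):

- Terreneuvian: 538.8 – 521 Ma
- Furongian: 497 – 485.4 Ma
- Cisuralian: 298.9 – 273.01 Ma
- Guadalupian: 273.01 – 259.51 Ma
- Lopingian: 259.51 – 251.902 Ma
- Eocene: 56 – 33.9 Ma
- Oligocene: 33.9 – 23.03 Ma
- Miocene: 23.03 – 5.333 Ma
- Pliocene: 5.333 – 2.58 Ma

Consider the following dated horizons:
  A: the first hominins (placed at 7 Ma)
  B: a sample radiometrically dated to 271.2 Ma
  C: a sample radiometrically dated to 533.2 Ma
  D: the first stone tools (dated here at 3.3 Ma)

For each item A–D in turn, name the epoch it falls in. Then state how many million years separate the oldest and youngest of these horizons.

A: 7 Ma lies in 23.03–5.333 Ma, so Miocene.
B: 271.2 Ma lies in 273.01–259.51 Ma, so Guadalupian.
C: 533.2 Ma lies in 538.8–521 Ma, so Terreneuvian.
D: 3.3 Ma lies in 5.333–2.58 Ma, so Pliocene.
Oldest = 533.2 Ma, youngest = 3.3 Ma → span 529.9 Myr.

A — Miocene; B — Guadalupian; C — Terreneuvian; D — Pliocene; span 529.9 million years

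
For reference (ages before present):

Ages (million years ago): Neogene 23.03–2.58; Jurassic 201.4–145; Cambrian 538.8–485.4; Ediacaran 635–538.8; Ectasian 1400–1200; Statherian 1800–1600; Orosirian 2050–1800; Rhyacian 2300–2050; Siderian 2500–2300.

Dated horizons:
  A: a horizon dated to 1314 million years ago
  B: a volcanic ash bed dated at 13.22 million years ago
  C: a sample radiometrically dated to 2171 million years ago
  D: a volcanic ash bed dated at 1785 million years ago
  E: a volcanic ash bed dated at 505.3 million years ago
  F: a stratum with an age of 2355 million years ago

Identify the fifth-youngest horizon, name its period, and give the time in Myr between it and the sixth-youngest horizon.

C, in the Rhyacian; 184 million years to F

Smaller Ma means younger, so youngest first: B 13.22 < E 505.3 < A 1314 < D 1785 < C 2171 < F 2355.
Counting 5 along gives C (2171 Ma); the excerpt puts that inside the Rhyacian, 2300–2050 Ma.
Next in line is F (2355 Ma), and 2355 − 2171 = 184 Myr.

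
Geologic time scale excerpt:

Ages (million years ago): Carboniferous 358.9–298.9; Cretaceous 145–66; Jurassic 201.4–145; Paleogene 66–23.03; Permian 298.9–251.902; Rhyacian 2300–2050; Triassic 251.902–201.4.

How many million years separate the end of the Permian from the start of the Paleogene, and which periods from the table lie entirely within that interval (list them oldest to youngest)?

The Permian closes at 251.902 Ma and the Paleogene opens at 66 Ma, so the interval is 251.902 − 66 = 185.902 Myr.
A period fits inside if it starts at or after 251.902 Ma and ends at or before 66 Ma; oldest first that gives Triassic, Jurassic, Cretaceous.

185.902 million years; Triassic, Jurassic, Cretaceous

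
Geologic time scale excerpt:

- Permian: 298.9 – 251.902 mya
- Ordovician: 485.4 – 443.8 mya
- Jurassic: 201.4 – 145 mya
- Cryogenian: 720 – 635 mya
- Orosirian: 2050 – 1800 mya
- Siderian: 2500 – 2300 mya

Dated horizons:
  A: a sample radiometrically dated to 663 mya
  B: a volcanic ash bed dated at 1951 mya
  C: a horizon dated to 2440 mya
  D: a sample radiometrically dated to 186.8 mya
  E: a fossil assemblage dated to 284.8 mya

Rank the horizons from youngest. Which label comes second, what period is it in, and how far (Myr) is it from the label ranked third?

Smaller Ma means younger, so youngest first: D 186.8 < E 284.8 < A 663 < B 1951 < C 2440.
Counting 2 along gives E (284.8 Ma); the excerpt puts that inside the Permian, 298.9–251.902 Ma.
Next in line is A (663 Ma), and 663 − 284.8 = 378.2 Myr.

E, in the Permian; 378.2 million years to A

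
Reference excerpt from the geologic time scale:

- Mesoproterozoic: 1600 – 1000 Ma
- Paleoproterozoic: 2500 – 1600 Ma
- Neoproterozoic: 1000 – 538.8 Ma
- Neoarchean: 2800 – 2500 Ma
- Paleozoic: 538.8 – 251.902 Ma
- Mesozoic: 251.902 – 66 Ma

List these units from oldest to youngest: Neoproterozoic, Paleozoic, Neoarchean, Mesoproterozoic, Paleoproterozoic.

Neoarchean, then Paleoproterozoic, then Mesoproterozoic, then Neoproterozoic, then Paleozoic

Read off each span (Ma): Neoproterozoic 1000–538.8; Paleozoic 538.8–251.902; Neoarchean 2800–2500; Mesoproterozoic 1600–1000; Paleoproterozoic 2500–1600.
Larger Ma is older, so oldest→youngest is Neoarchean, Paleoproterozoic, Mesoproterozoic, Neoproterozoic, Paleozoic.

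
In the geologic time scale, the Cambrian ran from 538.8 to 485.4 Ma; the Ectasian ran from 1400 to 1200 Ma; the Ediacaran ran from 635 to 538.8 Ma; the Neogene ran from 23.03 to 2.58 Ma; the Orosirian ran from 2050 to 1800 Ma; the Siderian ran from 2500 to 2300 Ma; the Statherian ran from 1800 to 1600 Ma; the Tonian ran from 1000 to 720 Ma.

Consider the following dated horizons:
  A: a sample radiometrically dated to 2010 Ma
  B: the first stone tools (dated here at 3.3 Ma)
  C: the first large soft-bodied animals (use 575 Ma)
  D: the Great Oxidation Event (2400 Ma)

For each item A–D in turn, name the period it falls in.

A: 2010 Ma lies in 2050–1800 Ma, so Orosirian.
B: 3.3 Ma lies in 23.03–2.58 Ma, so Neogene.
C: 575 Ma lies in 635–538.8 Ma, so Ediacaran.
D: 2400 Ma lies in 2500–2300 Ma, so Siderian.

A — Orosirian; B — Neogene; C — Ediacaran; D — Siderian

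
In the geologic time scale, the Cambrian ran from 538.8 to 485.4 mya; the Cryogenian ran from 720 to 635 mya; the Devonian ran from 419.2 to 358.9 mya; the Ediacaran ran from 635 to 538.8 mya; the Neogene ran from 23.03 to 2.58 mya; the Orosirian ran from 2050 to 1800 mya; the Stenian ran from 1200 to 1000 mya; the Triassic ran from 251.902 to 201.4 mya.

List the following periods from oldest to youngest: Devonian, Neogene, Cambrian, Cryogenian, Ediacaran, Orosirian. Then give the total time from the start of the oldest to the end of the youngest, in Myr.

Orosirian → Cryogenian → Ediacaran → Cambrian → Devonian → Neogene; total span 2047.42 Myr

From the excerpt: Devonian 419.2–358.9; Neogene 23.03–2.58; Cambrian 538.8–485.4; Cryogenian 720–635; Ediacaran 635–538.8; Orosirian 2050–1800 (Ma).
Larger Ma is earlier, so the oldest is Orosirian and the youngest is Neogene; oldest to youngest: Orosirian, Cryogenian, Ediacaran, Cambrian, Devonian, Neogene.
Oldest start 2050 minus youngest end 2.58 gives 2047.42 Myr overall.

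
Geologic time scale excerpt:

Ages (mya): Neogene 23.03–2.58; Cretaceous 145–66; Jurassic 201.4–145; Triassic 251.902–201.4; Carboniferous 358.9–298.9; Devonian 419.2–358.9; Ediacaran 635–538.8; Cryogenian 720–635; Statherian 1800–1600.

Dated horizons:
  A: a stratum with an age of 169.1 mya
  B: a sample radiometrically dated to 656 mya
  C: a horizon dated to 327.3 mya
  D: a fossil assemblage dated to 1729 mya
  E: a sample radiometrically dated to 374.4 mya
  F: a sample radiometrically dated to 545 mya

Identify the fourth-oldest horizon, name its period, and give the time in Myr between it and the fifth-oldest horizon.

Sorted oldest-first by Ma: D (1729), B (656), F (545), E (374.4), C (327.3), A (169.1).
The fourth oldest is E at 374.4 Ma, which lies in 419.2–358.9 Ma: the Devonian.
The fifth oldest is C at 327.3 Ma; separation = |374.4 − 327.3| = 47.1 Myr.

E, in the Devonian; 47.1 million years to C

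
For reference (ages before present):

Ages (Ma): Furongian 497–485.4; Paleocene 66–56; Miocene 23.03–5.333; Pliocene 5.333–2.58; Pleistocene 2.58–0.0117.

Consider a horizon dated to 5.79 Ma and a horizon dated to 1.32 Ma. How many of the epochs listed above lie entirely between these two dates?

5.79 Ma sits inside the Miocene (23.03–5.333) and 1.32 Ma inside the Pleistocene (2.58–0.0117); neither of those is wholly between the two dates.
The listed epochs lying completely between them are Pliocene — 1 in all.

1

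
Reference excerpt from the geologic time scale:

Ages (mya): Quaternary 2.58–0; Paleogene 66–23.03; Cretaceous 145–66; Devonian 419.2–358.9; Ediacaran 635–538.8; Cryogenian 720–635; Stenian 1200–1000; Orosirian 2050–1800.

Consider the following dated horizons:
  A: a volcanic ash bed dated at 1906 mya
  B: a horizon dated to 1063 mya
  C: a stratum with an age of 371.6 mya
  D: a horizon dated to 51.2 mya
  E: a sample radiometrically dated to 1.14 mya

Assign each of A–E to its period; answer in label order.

A — Orosirian; B — Stenian; C — Devonian; D — Paleogene; E — Quaternary

Match each age against the start–end ranges in the excerpt: A = 1906 Ma → Orosirian (2050–1800); B = 1063 Ma → Stenian (1200–1000); C = 371.6 Ma → Devonian (419.2–358.9); D = 51.2 Ma → Paleogene (66–23.03); E = 1.14 Ma → Quaternary (2.58–0).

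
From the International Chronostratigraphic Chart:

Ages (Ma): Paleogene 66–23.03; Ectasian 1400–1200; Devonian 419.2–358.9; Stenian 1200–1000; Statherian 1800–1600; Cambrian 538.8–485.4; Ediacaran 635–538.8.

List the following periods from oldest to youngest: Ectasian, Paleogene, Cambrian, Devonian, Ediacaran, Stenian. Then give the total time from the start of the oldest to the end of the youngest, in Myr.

Start ages (Ma): Ectasian 1400, Stenian 1200, Ediacaran 635, Cambrian 538.8, Devonian 419.2, Paleogene 66.
Ordered oldest to youngest: Ectasian, Stenian, Ediacaran, Cambrian, Devonian, Paleogene.
Span = 1400 − 23.03 = 1376.97 Myr.

Ectasian, Stenian, Ediacaran, Cambrian, Devonian, Paleogene; total span 1376.97 Myr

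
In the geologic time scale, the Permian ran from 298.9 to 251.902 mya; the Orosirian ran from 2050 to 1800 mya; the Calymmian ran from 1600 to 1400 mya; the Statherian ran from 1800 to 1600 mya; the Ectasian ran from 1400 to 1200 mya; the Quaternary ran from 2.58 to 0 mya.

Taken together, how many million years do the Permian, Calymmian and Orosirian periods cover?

496.998 million years

Duration is start − end for each: (298.9 − 251.902) + (1600 − 1400) + (2050 − 1800).
That is 46.998 + 200 + 250, which totals 496.998 million years.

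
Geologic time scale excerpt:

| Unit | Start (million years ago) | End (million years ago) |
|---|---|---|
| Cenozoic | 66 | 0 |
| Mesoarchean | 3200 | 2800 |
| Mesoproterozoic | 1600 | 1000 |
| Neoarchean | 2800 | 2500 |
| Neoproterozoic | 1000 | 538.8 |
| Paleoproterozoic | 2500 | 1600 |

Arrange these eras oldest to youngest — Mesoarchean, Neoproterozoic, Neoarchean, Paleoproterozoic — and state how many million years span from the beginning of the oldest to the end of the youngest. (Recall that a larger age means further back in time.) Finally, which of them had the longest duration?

Start ages (Ma): Mesoarchean 3200, Neoarchean 2800, Paleoproterozoic 2500, Neoproterozoic 1000.
Ordered oldest to youngest: Mesoarchean, Neoarchean, Paleoproterozoic, Neoproterozoic.
Span = 3200 − 538.8 = 2661.2 Myr.
Durations: Neoarchean 300, Paleoproterozoic 900, Mesoarchean 400, Neoproterozoic 461.2 → longest is Paleoproterozoic (900 Myr).

Mesoarchean, Neoarchean, Paleoproterozoic, Neoproterozoic; total span 2661.2 Myr; longest is Paleoproterozoic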